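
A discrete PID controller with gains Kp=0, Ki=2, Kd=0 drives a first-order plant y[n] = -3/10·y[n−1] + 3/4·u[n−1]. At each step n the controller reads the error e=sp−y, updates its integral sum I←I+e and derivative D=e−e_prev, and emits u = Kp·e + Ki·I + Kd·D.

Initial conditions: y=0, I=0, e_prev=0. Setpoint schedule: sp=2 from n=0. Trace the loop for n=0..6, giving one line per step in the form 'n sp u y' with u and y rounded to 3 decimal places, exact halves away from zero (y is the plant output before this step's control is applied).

(exact arithmetic carried between steps; '≈' marks a value shown rounded to 6 d.p. or computed from one; I and e_prev carry over from the previous line; the table rounds u and y to 3 d.p., halves away from zero)
n=0: y=0, sp=2, e=sp−y=2; I=2, D=e−e_prev=2; u=0·2+2·2+0·2=4; next y=-3/10·0+3/4·4=3
n=1: y=3, sp=2, e=sp−y=-1; I=1, D=e−e_prev=-3; u=0·(-1)+2·1+0·(-3)=2; next y=-3/10·3+3/4·2=0.6
n=2: y=0.6, sp=2, e=sp−y=1.4; I=2.4, D=e−e_prev=2.4; u=0·1.4+2·2.4+0·2.4=4.8; next y=-3/10·0.6+3/4·4.8=3.42
n=3: y=3.42, sp=2, e=sp−y=-1.42; I=0.98, D=e−e_prev=-2.82; u=0·(-1.42)+2·0.98+0·(-2.82)=1.96; next y=-3/10·3.42+3/4·1.96=0.444
n=4: y=0.444, sp=2, e=sp−y=1.556; I=2.536, D=e−e_prev=2.976; u=0·1.556+2·2.536+0·2.976=5.072; next y=-3/10·0.444+3/4·5.072=3.6708
n=5: y=3.6708, sp=2, e=sp−y=-1.6708; I=0.8652, D=e−e_prev=-3.2268; u=0·(-1.6708)+2·0.8652+0·(-3.2268)=1.7304; next y=-3/10·3.6708+3/4·1.7304=0.19656
n=6: y=0.19656, sp=2, e=sp−y=1.80344; I=2.66864, D=e−e_prev=3.47424; u=0·1.80344+2·2.66864+0·3.47424=5.33728; next y=-3/10·0.19656+3/4·5.33728=3.943992

0 2 4.000 0.000
1 2 2.000 3.000
2 2 4.800 0.600
3 2 1.960 3.420
4 2 5.072 0.444
5 2 1.730 3.671
6 2 5.337 0.197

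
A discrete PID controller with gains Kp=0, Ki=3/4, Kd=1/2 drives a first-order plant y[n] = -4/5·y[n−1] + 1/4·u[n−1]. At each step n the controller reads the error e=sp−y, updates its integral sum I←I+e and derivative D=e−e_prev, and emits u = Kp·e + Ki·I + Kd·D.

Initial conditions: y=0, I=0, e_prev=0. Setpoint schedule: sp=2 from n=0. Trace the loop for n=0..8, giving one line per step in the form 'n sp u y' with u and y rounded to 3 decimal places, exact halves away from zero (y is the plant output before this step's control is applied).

(exact arithmetic carried between steps; '≈' marks a value shown rounded to 6 d.p. or computed from one; I and e_prev carry over from the previous line; the table rounds u and y to 3 d.p., halves away from zero)
n=0: y=0, sp=2, e=sp−y=2; I=2, D=e−e_prev=2; u=0·2+3/4·2+1/2·2=2.5; next y=-4/5·0+1/4·2.5=0.625
n=1: y=0.625, sp=2, e=sp−y=1.375; I=3.375, D=e−e_prev=-0.625; u=0·1.375+3/4·3.375+1/2·(-0.625)=2.21875; next y=-4/5·0.625+1/4·2.21875≈0.054688
n=2: y≈0.054688, sp=2, e=sp−y≈1.945313; I≈5.320313, D=e−e_prev≈0.570313; u=0·1.945313+3/4·5.320313+1/2·0.570313≈4.275391; next y=-4/5·0.054688+1/4·4.275391≈1.025098
n=3: y≈1.025098, sp=2, e=sp−y≈0.974902; I≈6.295215, D=e−e_prev≈-0.970410; u=0·0.974902+3/4·6.295215+1/2·(-0.970410)≈4.236206; next y=-4/5·1.025098+1/4·4.236206≈0.238973
n=4: y≈0.238973, sp=2, e=sp−y≈1.761027; I≈8.056241, D=e−e_prev≈0.786124; u=0·1.761027+3/4·8.056241+1/2·0.786124≈6.435243; next y=-4/5·0.238973+1/4·6.435243≈1.417632
n=5: y≈1.417632, sp=2, e=sp−y≈0.582368; I≈8.638609, D=e−e_prev≈-1.178659; u=0·0.582368+3/4·8.638609+1/2·(-1.178659)≈5.889628; next y=-4/5·1.417632+1/4·5.889628≈0.338301
n=6: y≈0.338301, sp=2, e=sp−y≈1.661699; I≈10.300308, D=e−e_prev≈1.079331; u=0·1.661699+3/4·10.300308+1/2·1.079331≈8.264897; next y=-4/5·0.338301+1/4·8.264897≈1.795583
n=7: y≈1.795583, sp=2, e=sp−y≈0.204417; I≈10.504725, D=e−e_prev≈-1.457282; u=0·0.204417+3/4·10.504725+1/2·(-1.457282)≈7.149903; next y=-4/5·1.795583+1/4·7.149903≈0.351009
n=8: y≈0.351009, sp=2, e=sp−y≈1.648991; I≈12.153716, D=e−e_prev≈1.444574; u=0·1.648991+3/4·12.153716+1/2·1.444574≈9.837574; next y=-4/5·0.351009+1/4·9.837574≈2.178586

0 2 2.500 0.000
1 2 2.219 0.625
2 2 4.275 0.055
3 2 4.236 1.025
4 2 6.435 0.239
5 2 5.890 1.418
6 2 8.265 0.338
7 2 7.150 1.796
8 2 9.838 0.351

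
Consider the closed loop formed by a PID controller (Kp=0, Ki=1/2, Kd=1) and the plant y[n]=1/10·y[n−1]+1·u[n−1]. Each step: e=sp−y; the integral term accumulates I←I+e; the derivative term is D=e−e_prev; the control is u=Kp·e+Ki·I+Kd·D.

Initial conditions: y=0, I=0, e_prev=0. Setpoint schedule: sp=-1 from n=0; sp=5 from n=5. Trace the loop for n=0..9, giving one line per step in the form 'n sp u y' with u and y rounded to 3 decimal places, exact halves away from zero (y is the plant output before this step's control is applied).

0 -1 -1.500 0.000
1 -1 1.250 -1.500
2 -1 -3.900 1.100
3 -1 4.985 -3.790
4 -1 -11.104 4.606
5 5 26.363 -10.643
6 5 -40.978 25.299
7 5 80.435 -38.448
8 5 -134.145 76.590
9 5 249.712 -126.486

(exact arithmetic carried between steps; '≈' marks a value shown rounded to 6 d.p. or computed from one; I and e_prev carry over from the previous line; the table rounds u and y to 3 d.p., halves away from zero)
n=0: y=0, sp=-1, e=sp−y=-1; I=-1, D=e−e_prev=-1; u=0·(-1)+1/2·(-1)+1·(-1)=-1.5; next y=1/10·0+1·(-1.5)=-1.5
n=1: y=-1.5, sp=-1, e=sp−y=0.5; I=-0.5, D=e−e_prev=1.5; u=0·0.5+1/2·(-0.5)+1·1.5=1.25; next y=1/10·(-1.5)+1·1.25=1.1
n=2: y=1.1, sp=-1, e=sp−y=-2.1; I=-2.6, D=e−e_prev=-2.6; u=0·(-2.1)+1/2·(-2.6)+1·(-2.6)=-3.9; next y=1/10·1.1+1·(-3.9)=-3.79
n=3: y=-3.79, sp=-1, e=sp−y=2.79; I=0.19, D=e−e_prev=4.89; u=0·2.79+1/2·0.19+1·4.89=4.985; next y=1/10·(-3.79)+1·4.985=4.606
n=4: y=4.606, sp=-1, e=sp−y=-5.606; I=-5.416, D=e−e_prev=-8.396; u=0·(-5.606)+1/2·(-5.416)+1·(-8.396)=-11.104; next y=1/10·4.606+1·(-11.104)=-10.6434
n=5: y=-10.6434, sp=5, e=sp−y=15.6434; I=10.2274, D=e−e_prev=21.2494; u=0·15.6434+1/2·10.2274+1·21.2494=26.3631; next y=1/10·(-10.6434)+1·26.3631=25.29876
n=6: y=25.29876, sp=5, e=sp−y=-20.29876; I=-10.07136, D=e−e_prev=-35.94216; u=0·(-20.29876)+1/2·(-10.07136)+1·(-35.94216)=-40.97784; next y=1/10·25.29876+1·(-40.97784)=-38.447964
n=7: y=-38.447964, sp=5, e=sp−y=43.447964; I=33.376604, D=e−e_prev=63.746724; u=0·43.447964+1/2·33.376604+1·63.746724=80.435026; next y=1/10·(-38.447964)+1·80.435026≈76.590230
n=8: y≈76.590230, sp=5, e=sp−y≈-71.590230; I≈-38.213626, D=e−e_prev≈-115.038194; u=0·(-71.590230)+1/2·(-38.213626)+1·(-115.038194)≈-134.145006; next y=1/10·76.590230+1·(-134.145006)≈-126.485983
n=9: y≈-126.485983, sp=5, e=sp−y≈131.485983; I≈93.272358, D=e−e_prev≈203.076213; u=0·131.485983+1/2·93.272358+1·203.076213≈249.712392; next y=1/10·(-126.485983)+1·249.712392≈237.063794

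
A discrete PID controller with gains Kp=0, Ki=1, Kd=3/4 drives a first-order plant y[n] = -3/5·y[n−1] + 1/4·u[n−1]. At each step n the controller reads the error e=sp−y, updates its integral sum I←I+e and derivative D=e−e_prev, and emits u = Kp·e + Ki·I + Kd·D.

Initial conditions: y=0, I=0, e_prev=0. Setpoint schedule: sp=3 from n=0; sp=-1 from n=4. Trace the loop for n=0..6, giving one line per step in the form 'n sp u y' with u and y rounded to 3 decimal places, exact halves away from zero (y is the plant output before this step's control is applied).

0 3 5.250 0.000
1 3 3.703 1.313
2 3 8.430 0.138
3 3 7.110 2.025
4 -1 5.058 0.563
5 -1 4.762 0.927
6 -1 3.620 0.634

(exact arithmetic carried between steps; '≈' marks a value shown rounded to 6 d.p. or computed from one; I and e_prev carry over from the previous line; the table rounds u and y to 3 d.p., halves away from zero)
n=0: y=0, sp=3, e=sp−y=3; I=3, D=e−e_prev=3; u=0·3+1·3+3/4·3=5.25; next y=-3/5·0+1/4·5.25=1.3125
n=1: y=1.3125, sp=3, e=sp−y=1.6875; I=4.6875, D=e−e_prev=-1.3125; u=0·1.6875+1·4.6875+3/4·(-1.3125)=3.703125; next y=-3/5·1.3125+1/4·3.703125≈0.138281
n=2: y≈0.138281, sp=3, e=sp−y≈2.861719; I≈7.549219, D=e−e_prev≈1.174219; u=0·2.861719+1·7.549219+3/4·1.174219≈8.429883; next y=-3/5·0.138281+1/4·8.429883≈2.024502
n=3: y≈2.024502, sp=3, e=sp−y≈0.975498; I≈8.524717, D=e−e_prev≈-1.886221; u=0·0.975498+1·8.524717+3/4·(-1.886221)≈7.110051; next y=-3/5·2.024502+1/4·7.110051≈0.562812
n=4: y≈0.562812, sp=-1, e=sp−y≈-1.562812; I≈6.961905, D=e−e_prev≈-2.538310; u=0·(-1.562812)+1·6.961905+3/4·(-2.538310)≈5.058173; next y=-3/5·0.562812+1/4·5.058173≈0.926856
n=5: y≈0.926856, sp=-1, e=sp−y≈-1.926856; I≈5.035049, D=e−e_prev≈-0.364045; u=0·(-1.926856)+1·5.035049+3/4·(-0.364045)≈4.762015; next y=-3/5·0.926856+1/4·4.762015≈0.634390
n=6: y≈0.634390, sp=-1, e=sp−y≈-1.634390; I≈3.400659, D=e−e_prev≈0.292466; u=0·(-1.634390)+1·3.400659+3/4·0.292466≈3.620008; next y=-3/5·0.634390+1/4·3.620008≈0.524368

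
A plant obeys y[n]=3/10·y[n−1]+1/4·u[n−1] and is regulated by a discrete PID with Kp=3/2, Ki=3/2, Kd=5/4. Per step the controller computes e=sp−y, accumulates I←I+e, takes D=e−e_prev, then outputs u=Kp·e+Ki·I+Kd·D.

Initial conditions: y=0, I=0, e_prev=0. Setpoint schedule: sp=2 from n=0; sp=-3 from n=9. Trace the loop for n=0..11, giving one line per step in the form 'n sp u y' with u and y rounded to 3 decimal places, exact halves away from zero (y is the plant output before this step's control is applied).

0 2 8.500 0.000
1 2 -0.031 2.125
2 2 8.793 0.630
3 2 1.510 2.387
4 2 8.623 1.094
5 2 2.457 2.484
6 2 8.248 1.360
7 2 3.084 2.470
8 2 7.838 1.512
9 -3 -17.707 2.413
10 -3 7.542 -3.703
11 -3 -18.078 0.775

(exact arithmetic carried between steps; '≈' marks a value shown rounded to 6 d.p. or computed from one; I and e_prev carry over from the previous line; the table rounds u and y to 3 d.p., halves away from zero)
n=0: y=0, sp=2, e=sp−y=2; I=2, D=e−e_prev=2; u=3/2·2+3/2·2+5/4·2=8.5; next y=3/10·0+1/4·8.5=2.125
n=1: y=2.125, sp=2, e=sp−y=-0.125; I=1.875, D=e−e_prev=-2.125; u=3/2·(-0.125)+3/2·1.875+5/4·(-2.125)=-0.03125; next y=3/10·2.125+1/4·(-0.03125)≈0.629688
n=2: y≈0.629688, sp=2, e=sp−y≈1.370313; I≈3.245313, D=e−e_prev≈1.495313; u=3/2·1.370313+3/2·3.245313+5/4·1.495313≈8.792578; next y=3/10·0.629688+1/4·8.792578≈2.387051
n=3: y≈2.387051, sp=2, e=sp−y≈-0.387051; I≈2.858262, D=e−e_prev≈-1.757363; u=3/2·(-0.387051)+3/2·2.858262+5/4·(-1.757363)≈1.510112; next y=3/10·2.387051+1/4·1.510112≈1.093643
n=4: y≈1.093643, sp=2, e=sp−y≈0.906357; I≈3.764618, D=e−e_prev≈1.293407; u=3/2·0.906357+3/2·3.764618+5/4·1.293407≈8.623222; next y=3/10·1.093643+1/4·8.623222≈2.483898
n=5: y≈2.483898, sp=2, e=sp−y≈-0.483898; I≈3.280720, D=e−e_prev≈-1.390255; u=3/2·(-0.483898)+3/2·3.280720+5/4·(-1.390255)≈2.457413; next y=3/10·2.483898+1/4·2.457413≈1.359523
n=6: y≈1.359523, sp=2, e=sp−y≈0.640477; I≈3.921197, D=e−e_prev≈1.124376; u=3/2·0.640477+3/2·3.921197+5/4·1.124376≈8.247981; next y=3/10·1.359523+1/4·8.247981≈2.469852
n=7: y≈2.469852, sp=2, e=sp−y≈-0.469852; I≈3.451345, D=e−e_prev≈-1.110329; u=3/2·(-0.469852)+3/2·3.451345+5/4·(-1.110329)≈3.084328; next y=3/10·2.469852+1/4·3.084328≈1.512038
n=8: y≈1.512038, sp=2, e=sp−y≈0.487962; I≈3.939307, D=e−e_prev≈0.957815; u=3/2·0.487962+3/2·3.939307+5/4·0.957815≈7.838173; next y=3/10·1.512038+1/4·7.838173≈2.413154
n=9: y≈2.413154, sp=-3, e=sp−y≈-5.413154; I≈-1.473847, D=e−e_prev≈-5.901117; u=3/2·(-5.413154)+3/2·(-1.473847)+5/4·(-5.901117)≈-17.706899; next y=3/10·2.413154+1/4·(-17.706899)≈-3.702778
n=10: y≈-3.702778, sp=-3, e=sp−y≈0.702778; I≈-0.771069, D=e−e_prev≈6.115933; u=3/2·0.702778+3/2·(-0.771069)+5/4·6.115933≈7.542480; next y=3/10·(-3.702778)+1/4·7.542480≈0.774787
n=11: y≈0.774787, sp=-3, e=sp−y≈-3.774787; I≈-4.545855, D=e−e_prev≈-4.477565; u=3/2·(-3.774787)+3/2·(-4.545855)+5/4·(-4.477565)≈-18.077919; next y=3/10·0.774787+1/4·(-18.077919)≈-4.287044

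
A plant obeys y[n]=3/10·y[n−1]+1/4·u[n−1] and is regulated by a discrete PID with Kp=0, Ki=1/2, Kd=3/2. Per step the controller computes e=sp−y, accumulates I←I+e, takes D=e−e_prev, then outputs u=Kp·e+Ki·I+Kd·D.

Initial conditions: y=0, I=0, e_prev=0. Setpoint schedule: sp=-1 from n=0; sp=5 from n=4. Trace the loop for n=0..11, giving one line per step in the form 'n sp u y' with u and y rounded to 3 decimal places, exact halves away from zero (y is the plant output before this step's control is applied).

(exact arithmetic carried between steps; '≈' marks a value shown rounded to 6 d.p. or computed from one; I and e_prev carry over from the previous line; the table rounds u and y to 3 d.p., halves away from zero)
n=0: y=0, sp=-1, e=sp−y=-1; I=-1, D=e−e_prev=-1; u=0·(-1)+1/2·(-1)+3/2·(-1)=-2; next y=3/10·0+1/4·(-2)=-0.5
n=1: y=-0.5, sp=-1, e=sp−y=-0.5; I=-1.5, D=e−e_prev=0.5; u=0·(-0.5)+1/2·(-1.5)+3/2·0.5=0; next y=3/10·(-0.5)+1/4·0=-0.15
n=2: y=-0.15, sp=-1, e=sp−y=-0.85; I=-2.35, D=e−e_prev=-0.35; u=0·(-0.85)+1/2·(-2.35)+3/2·(-0.35)=-1.7; next y=3/10·(-0.15)+1/4·(-1.7)=-0.47
n=3: y=-0.47, sp=-1, e=sp−y=-0.53; I=-2.88, D=e−e_prev=0.32; u=0·(-0.53)+1/2·(-2.88)+3/2·0.32=-0.96; next y=3/10·(-0.47)+1/4·(-0.96)=-0.381
n=4: y=-0.381, sp=5, e=sp−y=5.381; I=2.501, D=e−e_prev=5.911; u=0·5.381+1/2·2.501+3/2·5.911=10.117; next y=3/10·(-0.381)+1/4·10.117=2.41495
n=5: y=2.41495, sp=5, e=sp−y=2.58505; I=5.08605, D=e−e_prev=-2.79595; u=0·2.58505+1/2·5.08605+3/2·(-2.79595)=-1.6509; next y=3/10·2.41495+1/4·(-1.6509)=0.31176
n=6: y=0.31176, sp=5, e=sp−y=4.68824; I=9.77429, D=e−e_prev=2.10319; u=0·4.68824+1/2·9.77429+3/2·2.10319=8.04193; next y=3/10·0.31176+1/4·8.04193≈2.104011
n=7: y≈2.104011, sp=5, e=sp−y≈2.895990; I≈12.670280, D=e−e_prev≈-1.792251; u=0·2.895990+1/2·12.670280+3/2·(-1.792251)≈3.646764; next y=3/10·2.104011+1/4·3.646764≈1.542894
n=8: y≈1.542894, sp=5, e=sp−y≈3.457106; I≈16.127385, D=e−e_prev≈0.561116; u=0·3.457106+1/2·16.127385+3/2·0.561116≈8.905367; next y=3/10·1.542894+1/4·8.905367≈2.689210
n=9: y≈2.689210, sp=5, e=sp−y≈2.310790; I≈18.438175, D=e−e_prev≈-1.146316; u=0·2.310790+1/2·18.438175+3/2·(-1.146316)≈7.499614; next y=3/10·2.689210+1/4·7.499614≈2.681666
n=10: y≈2.681666, sp=5, e=sp−y≈2.318334; I≈20.756509, D=e−e_prev≈0.007544; u=0·2.318334+1/2·20.756509+3/2·0.007544≈10.389570; next y=3/10·2.681666+1/4·10.389570≈3.401892
n=11: y≈3.401892, sp=5, e=sp−y≈1.598108; I≈22.354616, D=e−e_prev≈-0.720226; u=0·1.598108+1/2·22.354616+3/2·(-0.720226)≈10.096969; next y=3/10·3.401892+1/4·10.096969≈3.544810

0 -1 -2.000 0.000
1 -1 0.000 -0.500
2 -1 -1.700 -0.150
3 -1 -0.960 -0.470
4 5 10.117 -0.381
5 5 -1.651 2.415
6 5 8.042 0.312
7 5 3.647 2.104
8 5 8.905 1.543
9 5 7.500 2.689
10 5 10.390 2.682
11 5 10.097 3.402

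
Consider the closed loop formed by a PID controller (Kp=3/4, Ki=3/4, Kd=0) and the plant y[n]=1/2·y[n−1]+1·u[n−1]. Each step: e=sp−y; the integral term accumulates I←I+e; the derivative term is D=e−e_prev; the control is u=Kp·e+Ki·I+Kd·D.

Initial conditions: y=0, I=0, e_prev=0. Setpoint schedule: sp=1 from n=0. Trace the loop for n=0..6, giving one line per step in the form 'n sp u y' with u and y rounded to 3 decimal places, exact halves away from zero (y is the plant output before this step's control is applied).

0 1 1.500 0.000
1 1 0.000 1.500
2 1 0.750 0.750
3 1 0.375 1.125
4 1 0.563 0.938
5 1 0.469 1.031
6 1 0.516 0.984

(exact arithmetic carried between steps; '≈' marks a value shown rounded to 6 d.p. or computed from one; I and e_prev carry over from the previous line; the table rounds u and y to 3 d.p., halves away from zero)
n=0: y=0, sp=1, e=sp−y=1; I=1, D=e−e_prev=1; u=3/4·1+3/4·1+0·1=1.5; next y=1/2·0+1·1.5=1.5
n=1: y=1.5, sp=1, e=sp−y=-0.5; I=0.5, D=e−e_prev=-1.5; u=3/4·(-0.5)+3/4·0.5+0·(-1.5)=0; next y=1/2·1.5+1·0=0.75
n=2: y=0.75, sp=1, e=sp−y=0.25; I=0.75, D=e−e_prev=0.75; u=3/4·0.25+3/4·0.75+0·0.75=0.75; next y=1/2·0.75+1·0.75=1.125
n=3: y=1.125, sp=1, e=sp−y=-0.125; I=0.625, D=e−e_prev=-0.375; u=3/4·(-0.125)+3/4·0.625+0·(-0.375)=0.375; next y=1/2·1.125+1·0.375=0.9375
n=4: y=0.9375, sp=1, e=sp−y=0.0625; I=0.6875, D=e−e_prev=0.1875; u=3/4·0.0625+3/4·0.6875+0·0.1875=0.5625; next y=1/2·0.9375+1·0.5625=1.03125
n=5: y=1.03125, sp=1, e=sp−y=-0.03125; I=0.65625, D=e−e_prev=-0.09375; u=3/4·(-0.03125)+3/4·0.65625+0·(-0.09375)=0.46875; next y=1/2·1.03125+1·0.46875=0.984375
n=6: y=0.984375, sp=1, e=sp−y=0.015625; I=0.671875, D=e−e_prev=0.046875; u=3/4·0.015625+3/4·0.671875+0·0.046875=0.515625; next y=1/2·0.984375+1·0.515625≈1.007813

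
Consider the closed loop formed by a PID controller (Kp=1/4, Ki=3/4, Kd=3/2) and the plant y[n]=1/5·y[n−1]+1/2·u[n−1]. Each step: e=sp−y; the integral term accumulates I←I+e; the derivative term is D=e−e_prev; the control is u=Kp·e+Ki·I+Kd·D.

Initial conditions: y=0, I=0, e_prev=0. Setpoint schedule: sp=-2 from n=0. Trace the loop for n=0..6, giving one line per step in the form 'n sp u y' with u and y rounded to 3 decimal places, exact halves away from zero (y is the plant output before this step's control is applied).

(exact arithmetic carried between steps; '≈' marks a value shown rounded to 6 d.p. or computed from one; I and e_prev carry over from the previous line; the table rounds u and y to 3 d.p., halves away from zero)
n=0: y=0, sp=-2, e=sp−y=-2; I=-2, D=e−e_prev=-2; u=1/4·(-2)+3/4·(-2)+3/2·(-2)=-5; next y=1/5·0+1/2·(-5)=-2.5
n=1: y=-2.5, sp=-2, e=sp−y=0.5; I=-1.5, D=e−e_prev=2.5; u=1/4·0.5+3/4·(-1.5)+3/2·2.5=2.75; next y=1/5·(-2.5)+1/2·2.75=0.875
n=2: y=0.875, sp=-2, e=sp−y=-2.875; I=-4.375, D=e−e_prev=-3.375; u=1/4·(-2.875)+3/4·(-4.375)+3/2·(-3.375)=-9.0625; next y=1/5·0.875+1/2·(-9.0625)=-4.35625
n=3: y=-4.35625, sp=-2, e=sp−y=2.35625; I=-2.01875, D=e−e_prev=5.23125; u=1/4·2.35625+3/4·(-2.01875)+3/2·5.23125=6.921875; next y=1/5·(-4.35625)+1/2·6.921875≈2.589688
n=4: y≈2.589688, sp=-2, e=sp−y≈-4.589688; I≈-6.608438, D=e−e_prev≈-6.945938; u=1/4·(-4.589688)+3/4·(-6.608438)+3/2·(-6.945938)≈-16.522656; next y=1/5·2.589688+1/2·(-16.522656)≈-7.743391
n=5: y≈-7.743391, sp=-2, e=sp−y≈5.743391; I≈-0.865047, D=e−e_prev≈10.333078; u=1/4·5.743391+3/4·(-0.865047)+3/2·10.333078≈16.286680; next y=1/5·(-7.743391)+1/2·16.286680≈6.594662
n=6: y≈6.594662, sp=-2, e=sp−y≈-8.594662; I≈-9.459709, D=e−e_prev≈-14.338052; u=1/4·(-8.594662)+3/4·(-9.459709)+3/2·(-14.338052)≈-30.750525; next y=1/5·6.594662+1/2·(-30.750525)≈-14.056330

0 -2 -5.000 0.000
1 -2 2.750 -2.500
2 -2 -9.063 0.875
3 -2 6.922 -4.356
4 -2 -16.523 2.590
5 -2 16.287 -7.743
6 -2 -30.751 6.595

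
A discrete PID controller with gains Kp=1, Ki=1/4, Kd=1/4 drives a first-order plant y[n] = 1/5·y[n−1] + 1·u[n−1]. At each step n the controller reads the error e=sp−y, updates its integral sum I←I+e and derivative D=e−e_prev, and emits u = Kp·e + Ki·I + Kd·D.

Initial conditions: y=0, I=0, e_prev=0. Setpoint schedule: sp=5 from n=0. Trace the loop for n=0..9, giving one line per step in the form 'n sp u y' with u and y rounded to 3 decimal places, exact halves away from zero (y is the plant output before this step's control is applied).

0 5 7.500 0.000
1 5 -3.750 7.500
2 5 12.125 -2.250
3 5 -9.388 11.675
4 5 20.516 -7.053
5 5 -20.390 19.106
6 5 36.135 -16.569
7 5 -41.476 32.821
8 5 65.516 -34.912
9 5 -81.608 58.533

(exact arithmetic carried between steps; '≈' marks a value shown rounded to 6 d.p. or computed from one; I and e_prev carry over from the previous line; the table rounds u and y to 3 d.p., halves away from zero)
n=0: y=0, sp=5, e=sp−y=5; I=5, D=e−e_prev=5; u=1·5+1/4·5+1/4·5=7.5; next y=1/5·0+1·7.5=7.5
n=1: y=7.5, sp=5, e=sp−y=-2.5; I=2.5, D=e−e_prev=-7.5; u=1·(-2.5)+1/4·2.5+1/4·(-7.5)=-3.75; next y=1/5·7.5+1·(-3.75)=-2.25
n=2: y=-2.25, sp=5, e=sp−y=7.25; I=9.75, D=e−e_prev=9.75; u=1·7.25+1/4·9.75+1/4·9.75=12.125; next y=1/5·(-2.25)+1·12.125=11.675
n=3: y=11.675, sp=5, e=sp−y=-6.675; I=3.075, D=e−e_prev=-13.925; u=1·(-6.675)+1/4·3.075+1/4·(-13.925)=-9.3875; next y=1/5·11.675+1·(-9.3875)=-7.0525
n=4: y=-7.0525, sp=5, e=sp−y=12.0525; I=15.1275, D=e−e_prev=18.7275; u=1·12.0525+1/4·15.1275+1/4·18.7275=20.51625; next y=1/5·(-7.0525)+1·20.51625=19.10575
n=5: y=19.10575, sp=5, e=sp−y=-14.10575; I=1.02175, D=e−e_prev=-26.15825; u=1·(-14.10575)+1/4·1.02175+1/4·(-26.15825)=-20.389875; next y=1/5·19.10575+1·(-20.389875)=-16.568725
n=6: y=-16.568725, sp=5, e=sp−y=21.568725; I=22.590475, D=e−e_prev=35.674475; u=1·21.568725+1/4·22.590475+1/4·35.674475≈36.134963; next y=1/5·(-16.568725)+1·36.134963≈32.821218
n=7: y≈32.821218, sp=5, e=sp−y≈-27.821218; I≈-5.230743, D=e−e_prev≈-49.389943; u=1·(-27.821218)+1/4·(-5.230743)+1/4·(-49.389943)≈-41.476389; next y=1/5·32.821218+1·(-41.476389)≈-34.912145
n=8: y≈-34.912145, sp=5, e=sp−y≈39.912145; I≈34.681403, D=e−e_prev≈67.733363; u=1·39.912145+1/4·34.681403+1/4·67.733363≈65.515837; next y=1/5·(-34.912145)+1·65.515837≈58.533408
n=9: y≈58.533408, sp=5, e=sp−y≈-53.533408; I≈-18.852005, D=e−e_prev≈-93.445553; u=1·(-53.533408)+1/4·(-18.852005)+1/4·(-93.445553)≈-81.607797; next y=1/5·58.533408+1·(-81.607797)≈-69.901115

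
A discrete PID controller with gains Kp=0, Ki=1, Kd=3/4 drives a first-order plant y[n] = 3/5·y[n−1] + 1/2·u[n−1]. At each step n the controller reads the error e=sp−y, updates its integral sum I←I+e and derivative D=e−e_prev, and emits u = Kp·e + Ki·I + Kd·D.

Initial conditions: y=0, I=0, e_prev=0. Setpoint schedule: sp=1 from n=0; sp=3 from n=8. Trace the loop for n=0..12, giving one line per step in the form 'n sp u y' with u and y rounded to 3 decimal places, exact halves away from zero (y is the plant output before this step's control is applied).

0 1 1.750 0.000
1 1 0.469 0.875
2 1 1.452 0.759
3 1 0.867 1.182
4 1 1.071 1.143
5 1 0.762 1.221
6 1 0.788 1.113
7 1 0.684 1.062
8 3 4.228 0.979
9 3 1.673 2.702
10 3 3.691 2.457
11 3 2.541 3.320
12 3 2.968 3.262

(exact arithmetic carried between steps; '≈' marks a value shown rounded to 6 d.p. or computed from one; I and e_prev carry over from the previous line; the table rounds u and y to 3 d.p., halves away from zero)
n=0: y=0, sp=1, e=sp−y=1; I=1, D=e−e_prev=1; u=0·1+1·1+3/4·1=1.75; next y=3/5·0+1/2·1.75=0.875
n=1: y=0.875, sp=1, e=sp−y=0.125; I=1.125, D=e−e_prev=-0.875; u=0·0.125+1·1.125+3/4·(-0.875)=0.46875; next y=3/5·0.875+1/2·0.46875=0.759375
n=2: y=0.759375, sp=1, e=sp−y=0.240625; I=1.365625, D=e−e_prev=0.115625; u=0·0.240625+1·1.365625+3/4·0.115625≈1.452344; next y=3/5·0.759375+1/2·1.452344≈1.181797
n=3: y≈1.181797, sp=1, e=sp−y≈-0.181797; I≈1.183828, D=e−e_prev≈-0.422422; u=0·(-0.181797)+1·1.183828+3/4·(-0.422422)≈0.867012; next y=3/5·1.181797+1/2·0.867012≈1.142584
n=4: y≈1.142584, sp=1, e=sp−y≈-0.142584; I≈1.041244, D=e−e_prev≈0.039213; u=0·(-0.142584)+1·1.041244+3/4·0.039213≈1.070654; next y=3/5·1.142584+1/2·1.070654≈1.220877
n=5: y≈1.220877, sp=1, e=sp−y≈-0.220877; I≈0.820367, D=e−e_prev≈-0.078293; u=0·(-0.220877)+1·0.820367+3/4·(-0.078293)≈0.761647; next y=3/5·1.220877+1/2·0.761647≈1.113350
n=6: y≈1.113350, sp=1, e=sp−y≈-0.113350; I≈0.707017, D=e−e_prev≈0.107527; u=0·(-0.113350)+1·0.707017+3/4·0.107527≈0.787663; next y=3/5·1.113350+1/2·0.787663≈1.061841
n=7: y≈1.061841, sp=1, e=sp−y≈-0.061841; I≈0.645176, D=e−e_prev≈0.051509; u=0·(-0.061841)+1·0.645176+3/4·0.051509≈0.683807; next y=3/5·1.061841+1/2·0.683807≈0.979008
n=8: y≈0.979008, sp=3, e=sp−y≈2.020992; I≈2.666167, D=e−e_prev≈2.082833; u=0·2.020992+1·2.666167+3/4·2.082833≈4.228292; next y=3/5·0.979008+1/2·4.228292≈2.701551
n=9: y≈2.701551, sp=3, e=sp−y≈0.298449; I≈2.964616, D=e−e_prev≈-1.722543; u=0·0.298449+1·2.964616+3/4·(-1.722543)≈1.672709; next y=3/5·2.701551+1/2·1.672709≈2.457285
n=10: y≈2.457285, sp=3, e=sp−y≈0.542715; I≈3.507331, D=e−e_prev≈0.244266; u=0·0.542715+1·3.507331+3/4·0.244266≈3.690530; next y=3/5·2.457285+1/2·3.690530≈3.319636
n=11: y≈3.319636, sp=3, e=sp−y≈-0.319636; I≈3.187695, D=e−e_prev≈-0.862351; u=0·(-0.319636)+1·3.187695+3/4·(-0.862351)≈2.540931; next y=3/5·3.319636+1/2·2.540931≈3.262248
n=12: y≈3.262248, sp=3, e=sp−y≈-0.262248; I≈2.925447, D=e−e_prev≈0.057389; u=0·(-0.262248)+1·2.925447+3/4·0.057389≈2.968489; next y=3/5·3.262248+1/2·2.968489≈3.441593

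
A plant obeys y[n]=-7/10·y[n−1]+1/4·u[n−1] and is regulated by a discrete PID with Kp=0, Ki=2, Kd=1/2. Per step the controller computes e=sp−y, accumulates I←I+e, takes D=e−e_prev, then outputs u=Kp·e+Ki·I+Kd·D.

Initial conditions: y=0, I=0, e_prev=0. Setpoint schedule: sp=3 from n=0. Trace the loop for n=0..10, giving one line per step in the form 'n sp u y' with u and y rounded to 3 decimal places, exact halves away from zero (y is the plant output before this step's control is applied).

0 3 7.500 0.000
1 3 7.313 1.875
2 3 13.898 0.516
3 3 11.692 3.114
4 3 18.689 0.744
5 3 13.496 4.152
6 3 22.107 0.468
7 3 13.501 5.199
8 3 25.127 -0.264
9 3 12.096 6.467
10 3 28.452 -1.503

(exact arithmetic carried between steps; '≈' marks a value shown rounded to 6 d.p. or computed from one; I and e_prev carry over from the previous line; the table rounds u and y to 3 d.p., halves away from zero)
n=0: y=0, sp=3, e=sp−y=3; I=3, D=e−e_prev=3; u=0·3+2·3+1/2·3=7.5; next y=-7/10·0+1/4·7.5=1.875
n=1: y=1.875, sp=3, e=sp−y=1.125; I=4.125, D=e−e_prev=-1.875; u=0·1.125+2·4.125+1/2·(-1.875)=7.3125; next y=-7/10·1.875+1/4·7.3125=0.515625
n=2: y=0.515625, sp=3, e=sp−y=2.484375; I=6.609375, D=e−e_prev=1.359375; u=0·2.484375+2·6.609375+1/2·1.359375≈13.898438; next y=-7/10·0.515625+1/4·13.898438≈3.113672
n=3: y≈3.113672, sp=3, e=sp−y≈-0.113672; I≈6.495703, D=e−e_prev≈-2.598047; u=0·(-0.113672)+2·6.495703+1/2·(-2.598047)≈11.692383; next y=-7/10·3.113672+1/4·11.692383≈0.743525
n=4: y≈0.743525, sp=3, e=sp−y≈2.256475; I≈8.752178, D=e−e_prev≈2.370146; u=0·2.256475+2·8.752178+1/2·2.370146≈18.689429; next y=-7/10·0.743525+1/4·18.689429≈4.151889
n=5: y≈4.151889, sp=3, e=sp−y≈-1.151889; I≈7.600288, D=e−e_prev≈-3.408364; u=0·(-1.151889)+2·7.600288+1/2·(-3.408364)≈13.496395; next y=-7/10·4.151889+1/4·13.496395≈0.467776
n=6: y≈0.467776, sp=3, e=sp−y≈2.532224; I≈10.132512, D=e−e_prev≈3.684113; u=0·2.532224+2·10.132512+1/2·3.684113≈22.107081; next y=-7/10·0.467776+1/4·22.107081≈5.199327
n=7: y≈5.199327, sp=3, e=sp−y≈-2.199327; I≈7.933185, D=e−e_prev≈-4.731551; u=0·(-2.199327)+2·7.933185+1/2·(-4.731551)≈13.500595; next y=-7/10·5.199327+1/4·13.500595≈-0.264380
n=8: y≈-0.264380, sp=3, e=sp−y≈3.264380; I≈11.197565, D=e−e_prev≈5.463707; u=0·3.264380+2·11.197565+1/2·5.463707≈25.126984; next y=-7/10·(-0.264380)+1/4·25.126984≈6.466812
n=9: y≈6.466812, sp=3, e=sp−y≈-3.466812; I≈7.730753, D=e−e_prev≈-6.731192; u=0·(-3.466812)+2·7.730753+1/2·(-6.731192)≈12.095910; next y=-7/10·6.466812+1/4·12.095910≈-1.502791
n=10: y≈-1.502791, sp=3, e=sp−y≈4.502791; I≈12.233544, D=e−e_prev≈7.969603; u=0·4.502791+2·12.233544+1/2·7.969603≈28.451890; next y=-7/10·(-1.502791)+1/4·28.451890≈8.164926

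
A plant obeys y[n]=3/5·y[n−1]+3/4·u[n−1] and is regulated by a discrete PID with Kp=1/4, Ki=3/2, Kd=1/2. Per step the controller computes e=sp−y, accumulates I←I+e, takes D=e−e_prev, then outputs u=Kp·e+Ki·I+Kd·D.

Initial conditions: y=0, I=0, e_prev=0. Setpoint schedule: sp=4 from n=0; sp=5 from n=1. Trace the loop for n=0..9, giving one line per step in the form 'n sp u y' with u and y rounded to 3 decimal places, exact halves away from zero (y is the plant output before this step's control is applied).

(exact arithmetic carried between steps; '≈' marks a value shown rounded to 6 d.p. or computed from one; I and e_prev carry over from the previous line; the table rounds u and y to 3 d.p., halves away from zero)
n=0: y=0, sp=4, e=sp−y=4; I=4, D=e−e_prev=4; u=1/4·4+3/2·4+1/2·4=9; next y=3/5·0+3/4·9=6.75
n=1: y=6.75, sp=5, e=sp−y=-1.75; I=2.25, D=e−e_prev=-5.75; u=1/4·(-1.75)+3/2·2.25+1/2·(-5.75)=0.0625; next y=3/5·6.75+3/4·0.0625=4.096875
n=2: y=4.096875, sp=5, e=sp−y=0.903125; I=3.153125, D=e−e_prev=2.653125; u=1/4·0.903125+3/2·3.153125+1/2·2.653125≈6.282031; next y=3/5·4.096875+3/4·6.282031≈7.169648
n=3: y≈7.169648, sp=5, e=sp−y≈-2.169648; I≈0.983477, D=e−e_prev≈-3.072773; u=1/4·(-2.169648)+3/2·0.983477+1/2·(-3.072773)≈-0.603584; next y=3/5·7.169648+3/4·(-0.603584)≈3.849101
n=4: y≈3.849101, sp=5, e=sp−y≈1.150899; I≈2.134375, D=e−e_prev≈3.320547; u=1/4·1.150899+3/2·2.134375+1/2·3.320547≈5.149562; next y=3/5·3.849101+3/4·5.149562≈6.171632
n=5: y≈6.171632, sp=5, e=sp−y≈-1.171632; I≈0.962744, D=e−e_prev≈-2.322531; u=1/4·(-1.171632)+3/2·0.962744+1/2·(-2.322531)≈-0.010058; next y=3/5·6.171632+3/4·(-0.010058)≈3.695436
n=6: y≈3.695436, sp=5, e=sp−y≈1.304564; I≈2.267308, D=e−e_prev≈2.476196; u=1/4·1.304564+3/2·2.267308+1/2·2.476196≈4.965201; next y=3/5·3.695436+3/4·4.965201≈5.941162
n=7: y≈5.941162, sp=5, e=sp−y≈-0.941162; I≈1.326146, D=e−e_prev≈-2.245727; u=1/4·(-0.941162)+3/2·1.326146+1/2·(-2.245727)≈0.631065; next y=3/5·5.941162+3/4·0.631065≈4.037996
n=8: y≈4.037996, sp=5, e=sp−y≈0.962004; I≈2.288150, D=e−e_prev≈1.903166; u=1/4·0.962004+3/2·2.288150+1/2·1.903166≈4.624309; next y=3/5·4.037996+3/4·4.624309≈5.891029
n=9: y≈5.891029, sp=5, e=sp−y≈-0.891029; I≈1.397121, D=e−e_prev≈-1.853033; u=1/4·(-0.891029)+3/2·1.397121+1/2·(-1.853033)≈0.946407; next y=3/5·5.891029+3/4·0.946407≈4.244423

0 4 9.000 0.000
1 5 0.063 6.750
2 5 6.282 4.097
3 5 -0.604 7.170
4 5 5.150 3.849
5 5 -0.010 6.172
6 5 4.965 3.695
7 5 0.631 5.941
8 5 4.624 4.038
9 5 0.946 5.891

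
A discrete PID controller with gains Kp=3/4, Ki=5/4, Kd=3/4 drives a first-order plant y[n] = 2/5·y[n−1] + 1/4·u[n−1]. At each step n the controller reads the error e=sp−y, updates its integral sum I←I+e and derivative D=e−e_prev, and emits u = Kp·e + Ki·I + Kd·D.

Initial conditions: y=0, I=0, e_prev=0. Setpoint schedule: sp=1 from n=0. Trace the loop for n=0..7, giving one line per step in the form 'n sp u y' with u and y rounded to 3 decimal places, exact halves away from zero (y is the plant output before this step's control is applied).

(exact arithmetic carried between steps; '≈' marks a value shown rounded to 6 d.p. or computed from one; I and e_prev carry over from the previous line; the table rounds u and y to 3 d.p., halves away from zero)
n=0: y=0, sp=1, e=sp−y=1; I=1, D=e−e_prev=1; u=3/4·1+5/4·1+3/4·1=2.75; next y=2/5·0+1/4·2.75=0.6875
n=1: y=0.6875, sp=1, e=sp−y=0.3125; I=1.3125, D=e−e_prev=-0.6875; u=3/4·0.3125+5/4·1.3125+3/4·(-0.6875)=1.359375; next y=2/5·0.6875+1/4·1.359375≈0.614844
n=2: y≈0.614844, sp=1, e=sp−y≈0.385156; I≈1.697656, D=e−e_prev≈0.072656; u=3/4·0.385156+5/4·1.697656+3/4·0.072656≈2.465430; next y=2/5·0.614844+1/4·2.465430≈0.862295
n=3: y≈0.862295, sp=1, e=sp−y≈0.137705; I≈1.835361, D=e−e_prev≈-0.247451; u=3/4·0.137705+5/4·1.835361+3/4·(-0.247451)≈2.211892; next y=2/5·0.862295+1/4·2.211892≈0.897891
n=4: y≈0.897891, sp=1, e=sp−y≈0.102109; I≈1.937470, D=e−e_prev≈-0.035596; u=3/4·0.102109+5/4·1.937470+3/4·(-0.035596)≈2.471723; next y=2/5·0.897891+1/4·2.471723≈0.977087
n=5: y≈0.977087, sp=1, e=sp−y≈0.022913; I≈1.960383, D=e−e_prev≈-0.079196; u=3/4·0.022913+5/4·1.960383+3/4·(-0.079196)≈2.408267; next y=2/5·0.977087+1/4·2.408267≈0.992902
n=6: y≈0.992902, sp=1, e=sp−y≈0.007098; I≈1.967482, D=e−e_prev≈-0.015814; u=3/4·0.007098+5/4·1.967482+3/4·(-0.015814)≈2.452815; next y=2/5·0.992902+1/4·2.452815≈1.010364
n=7: y≈1.010364, sp=1, e=sp−y≈-0.010364; I≈1.957117, D=e−e_prev≈-0.017463; u=3/4·(-0.010364)+5/4·1.957117+3/4·(-0.017463)≈2.425526; next y=2/5·1.010364+1/4·2.425526≈1.010527

0 1 2.750 0.000
1 1 1.359 0.688
2 1 2.465 0.615
3 1 2.212 0.862
4 1 2.472 0.898
5 1 2.408 0.977
6 1 2.453 0.993
7 1 2.426 1.010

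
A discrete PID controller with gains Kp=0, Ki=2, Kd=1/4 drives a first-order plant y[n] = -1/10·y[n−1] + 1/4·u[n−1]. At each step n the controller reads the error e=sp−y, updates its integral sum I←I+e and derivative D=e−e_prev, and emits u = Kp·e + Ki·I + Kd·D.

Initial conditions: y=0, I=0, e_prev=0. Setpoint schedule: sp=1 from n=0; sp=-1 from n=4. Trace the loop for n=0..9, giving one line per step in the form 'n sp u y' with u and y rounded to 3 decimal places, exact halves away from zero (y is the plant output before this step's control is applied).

(exact arithmetic carried between steps; '≈' marks a value shown rounded to 6 d.p. or computed from one; I and e_prev carry over from the previous line; the table rounds u and y to 3 d.p., halves away from zero)
n=0: y=0, sp=1, e=sp−y=1; I=1, D=e−e_prev=1; u=0·1+2·1+1/4·1=2.25; next y=-1/10·0+1/4·2.25=0.5625
n=1: y=0.5625, sp=1, e=sp−y=0.4375; I=1.4375, D=e−e_prev=-0.5625; u=0·0.4375+2·1.4375+1/4·(-0.5625)=2.734375; next y=-1/10·0.5625+1/4·2.734375≈0.627344
n=2: y≈0.627344, sp=1, e=sp−y≈0.372656; I≈1.810156, D=e−e_prev≈-0.064844; u=0·0.372656+2·1.810156+1/4·(-0.064844)≈3.604102; next y=-1/10·0.627344+1/4·3.604102≈0.838291
n=3: y≈0.838291, sp=1, e=sp−y≈0.161709; I≈1.971865, D=e−e_prev≈-0.210947; u=0·0.161709+2·1.971865+1/4·(-0.210947)≈3.890994; next y=-1/10·0.838291+1/4·3.890994≈0.888919
n=4: y≈0.888919, sp=-1, e=sp−y≈-1.888919; I≈0.082946, D=e−e_prev≈-2.050628; u=0·(-1.888919)+2·0.082946+1/4·(-2.050628)≈-0.346765; next y=-1/10·0.888919+1/4·(-0.346765)≈-0.175583
n=5: y≈-0.175583, sp=-1, e=sp−y≈-0.824417; I≈-0.741471, D=e−e_prev≈1.064503; u=0·(-0.824417)+2·(-0.741471)+1/4·1.064503≈-1.216816; next y=-1/10·(-0.175583)+1/4·(-1.216816)≈-0.286646
n=6: y≈-0.286646, sp=-1, e=sp−y≈-0.713354; I≈-1.454825, D=e−e_prev≈0.111062; u=0·(-0.713354)+2·(-1.454825)+1/4·0.111062≈-2.881885; next y=-1/10·(-0.286646)+1/4·(-2.881885)≈-0.691807
n=7: y≈-0.691807, sp=-1, e=sp−y≈-0.308193; I≈-1.763019, D=e−e_prev≈0.405161; u=0·(-0.308193)+2·(-1.763019)+1/4·0.405161≈-3.424747; next y=-1/10·(-0.691807)+1/4·(-3.424747)≈-0.787006
n=8: y≈-0.787006, sp=-1, e=sp−y≈-0.212994; I≈-1.976012, D=e−e_prev≈0.095199; u=0·(-0.212994)+2·(-1.976012)+1/4·0.095199≈-3.928225; next y=-1/10·(-0.787006)+1/4·(-3.928225)≈-0.903356
n=9: y≈-0.903356, sp=-1, e=sp−y≈-0.096644; I≈-2.072657, D=e−e_prev≈0.116350; u=0·(-0.096644)+2·(-2.072657)+1/4·0.116350≈-4.116226; next y=-1/10·(-0.903356)+1/4·(-4.116226)≈-0.938721

0 1 2.250 0.000
1 1 2.734 0.563
2 1 3.604 0.627
3 1 3.891 0.838
4 -1 -0.347 0.889
5 -1 -1.217 -0.176
6 -1 -2.882 -0.287
7 -1 -3.425 -0.692
8 -1 -3.928 -0.787
9 -1 -4.116 -0.903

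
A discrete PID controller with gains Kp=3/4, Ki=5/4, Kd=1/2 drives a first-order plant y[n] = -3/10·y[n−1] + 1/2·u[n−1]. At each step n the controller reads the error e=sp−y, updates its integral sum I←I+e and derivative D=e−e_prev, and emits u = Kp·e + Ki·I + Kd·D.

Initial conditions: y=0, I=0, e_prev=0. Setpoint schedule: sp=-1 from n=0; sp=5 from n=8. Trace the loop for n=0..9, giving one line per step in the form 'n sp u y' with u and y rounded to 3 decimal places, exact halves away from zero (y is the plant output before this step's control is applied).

0 -1 -2.500 0.000
1 -1 -0.125 -1.250
2 -1 -4.344 0.313
3 -1 1.242 -2.266
4 -1 -7.381 1.301
5 -1 4.980 -4.081
6 -1 -13.347 3.714
7 -1 13.413 -7.788
8 5 -10.930 9.043
9 5 32.483 -8.178

(exact arithmetic carried between steps; '≈' marks a value shown rounded to 6 d.p. or computed from one; I and e_prev carry over from the previous line; the table rounds u and y to 3 d.p., halves away from zero)
n=0: y=0, sp=-1, e=sp−y=-1; I=-1, D=e−e_prev=-1; u=3/4·(-1)+5/4·(-1)+1/2·(-1)=-2.5; next y=-3/10·0+1/2·(-2.5)=-1.25
n=1: y=-1.25, sp=-1, e=sp−y=0.25; I=-0.75, D=e−e_prev=1.25; u=3/4·0.25+5/4·(-0.75)+1/2·1.25=-0.125; next y=-3/10·(-1.25)+1/2·(-0.125)=0.3125
n=2: y=0.3125, sp=-1, e=sp−y=-1.3125; I=-2.0625, D=e−e_prev=-1.5625; u=3/4·(-1.3125)+5/4·(-2.0625)+1/2·(-1.5625)=-4.34375; next y=-3/10·0.3125+1/2·(-4.34375)=-2.265625
n=3: y=-2.265625, sp=-1, e=sp−y=1.265625; I=-0.796875, D=e−e_prev=2.578125; u=3/4·1.265625+5/4·(-0.796875)+1/2·2.578125≈1.242188; next y=-3/10·(-2.265625)+1/2·1.242188≈1.300781
n=4: y≈1.300781, sp=-1, e=sp−y≈-2.300781; I≈-3.097656, D=e−e_prev≈-3.566406; u=3/4·(-2.300781)+5/4·(-3.097656)+1/2·(-3.566406)≈-7.380859; next y=-3/10·1.300781+1/2·(-7.380859)≈-4.080664
n=5: y≈-4.080664, sp=-1, e=sp−y≈3.080664; I≈-0.016992, D=e−e_prev≈5.381445; u=3/4·3.080664+5/4·(-0.016992)+1/2·5.381445≈4.979980; next y=-3/10·(-4.080664)+1/2·4.979980≈3.714189
n=6: y≈3.714189, sp=-1, e=sp−y≈-4.714189; I≈-4.731182, D=e−e_prev≈-7.794854; u=3/4·(-4.714189)+5/4·(-4.731182)+1/2·(-7.794854)≈-13.347046; next y=-3/10·3.714189+1/2·(-13.347046)≈-7.787780
n=7: y≈-7.787780, sp=-1, e=sp−y≈6.787780; I≈2.056598, D=e−e_prev≈11.501969; u=3/4·6.787780+5/4·2.056598+1/2·11.501969≈13.412567; next y=-3/10·(-7.787780)+1/2·13.412567≈9.042618
n=8: y≈9.042618, sp=5, e=sp−y≈-4.042618; I≈-1.986019, D=e−e_prev≈-10.830397; u=3/4·(-4.042618)+5/4·(-1.986019)+1/2·(-10.830397)≈-10.929686; next y=-3/10·9.042618+1/2·(-10.929686)≈-8.177628
n=9: y≈-8.177628, sp=5, e=sp−y≈13.177628; I≈11.191609, D=e−e_prev≈17.220246; u=3/4·13.177628+5/4·11.191609+1/2·17.220246≈32.482855; next y=-3/10·(-8.177628)+1/2·32.482855≈18.694716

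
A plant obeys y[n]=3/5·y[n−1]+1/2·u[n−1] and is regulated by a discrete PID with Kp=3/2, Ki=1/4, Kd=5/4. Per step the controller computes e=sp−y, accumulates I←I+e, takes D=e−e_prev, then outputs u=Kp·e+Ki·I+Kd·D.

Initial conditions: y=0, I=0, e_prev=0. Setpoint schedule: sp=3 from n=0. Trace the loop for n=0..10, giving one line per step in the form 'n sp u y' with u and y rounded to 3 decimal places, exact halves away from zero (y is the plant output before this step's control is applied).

0 3 9.000 0.000
1 3 -7.500 4.500
2 3 14.400 -1.050
3 3 -14.385 6.570
4 3 23.709 -3.251
5 3 -26.468 9.904
6 3 39.836 -7.292
7 3 -47.590 15.543
8 3 67.855 -14.469
9 3 -84.438 25.246
10 3 116.596 -27.071

(exact arithmetic carried between steps; '≈' marks a value shown rounded to 6 d.p. or computed from one; I and e_prev carry over from the previous line; the table rounds u and y to 3 d.p., halves away from zero)
n=0: y=0, sp=3, e=sp−y=3; I=3, D=e−e_prev=3; u=3/2·3+1/4·3+5/4·3=9; next y=3/5·0+1/2·9=4.5
n=1: y=4.5, sp=3, e=sp−y=-1.5; I=1.5, D=e−e_prev=-4.5; u=3/2·(-1.5)+1/4·1.5+5/4·(-4.5)=-7.5; next y=3/5·4.5+1/2·(-7.5)=-1.05
n=2: y=-1.05, sp=3, e=sp−y=4.05; I=5.55, D=e−e_prev=5.55; u=3/2·4.05+1/4·5.55+5/4·5.55=14.4; next y=3/5·(-1.05)+1/2·14.4=6.57
n=3: y=6.57, sp=3, e=sp−y=-3.57; I=1.98, D=e−e_prev=-7.62; u=3/2·(-3.57)+1/4·1.98+5/4·(-7.62)=-14.385; next y=3/5·6.57+1/2·(-14.385)=-3.2505
n=4: y=-3.2505, sp=3, e=sp−y=6.2505; I=8.2305, D=e−e_prev=9.8205; u=3/2·6.2505+1/4·8.2305+5/4·9.8205=23.709; next y=3/5·(-3.2505)+1/2·23.709=9.9042
n=5: y=9.9042, sp=3, e=sp−y=-6.9042; I=1.3263, D=e−e_prev=-13.1547; u=3/2·(-6.9042)+1/4·1.3263+5/4·(-13.1547)=-26.4681; next y=3/5·9.9042+1/2·(-26.4681)=-7.29153
n=6: y=-7.29153, sp=3, e=sp−y=10.29153; I=11.61783, D=e−e_prev=17.19573; u=3/2·10.29153+1/4·11.61783+5/4·17.19573=39.836415; next y=3/5·(-7.29153)+1/2·39.836415≈15.543290
n=7: y≈15.543290, sp=3, e=sp−y≈-12.543290; I≈-0.925460, D=e−e_prev≈-22.834820; u=3/2·(-12.543290)+1/4·(-0.925460)+5/4·(-22.834820)≈-47.589824; next y=3/5·15.543290+1/2·(-47.589824)≈-14.468938
n=8: y≈-14.468938, sp=3, e=sp−y≈17.468938; I≈16.543479, D=e−e_prev≈30.012228; u=3/2·17.468938+1/4·16.543479+5/4·30.012228≈67.854561; next y=3/5·(-14.468938)+1/2·67.854561≈25.245918
n=9: y≈25.245918, sp=3, e=sp−y≈-22.245918; I≈-5.702439, D=e−e_prev≈-39.714856; u=3/2·(-22.245918)+1/4·(-5.702439)+5/4·(-39.714856)≈-84.438056; next y=3/5·25.245918+1/2·(-84.438056)≈-27.071477
n=10: y≈-27.071477, sp=3, e=sp−y≈30.071477; I≈24.369038, D=e−e_prev≈52.317395; u=3/2·30.071477+1/4·24.369038+5/4·52.317395≈116.596220; next y=3/5·(-27.071477)+1/2·116.596220≈42.055223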